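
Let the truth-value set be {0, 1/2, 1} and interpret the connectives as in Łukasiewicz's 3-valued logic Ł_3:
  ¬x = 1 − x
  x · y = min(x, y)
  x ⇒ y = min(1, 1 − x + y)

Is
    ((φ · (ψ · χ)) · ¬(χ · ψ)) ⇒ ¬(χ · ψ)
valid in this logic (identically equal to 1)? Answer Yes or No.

At φ = 1/2, ψ = 1, χ = 1, for instance:
ψ · χ = 1 · 1 = 1
φ · (ψ · χ) = 1/2 · 1 = 1/2
χ · ψ = 1 · 1 = 1
¬(χ · ψ) = ¬1 = 0
(φ · (ψ · χ)) · ¬(χ · ψ) = 1/2 · 0 = 0
((φ · (ψ · χ)) · ¬(χ · ψ)) ⇒ ¬(χ · ψ) = 0 ⇒ 0 = 1
and checking the remaining 26 assignments likewise gives ≥ 1 in every case.

Yes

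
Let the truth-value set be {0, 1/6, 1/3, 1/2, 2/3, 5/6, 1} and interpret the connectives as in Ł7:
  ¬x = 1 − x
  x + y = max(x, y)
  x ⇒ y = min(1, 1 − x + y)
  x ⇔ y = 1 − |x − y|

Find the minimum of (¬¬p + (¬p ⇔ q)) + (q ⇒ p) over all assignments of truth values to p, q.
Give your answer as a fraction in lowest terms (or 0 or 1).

Take p = 0, q = 1/2:
¬p = ¬0 = 1
¬¬p = ¬1 = 0
¬p = ¬0 = 1
¬p ⇔ q = 1 ⇔ 1/2 = 1/2
¬¬p + (¬p ⇔ q) = 0 + 1/2 = 1/2
q ⇒ p = 1/2 ⇒ 0 = 1/2
(¬¬p + (¬p ⇔ q)) + (q ⇒ p) = 1/2 + 1/2 = 1/2
No assignment yields a value below 1/2, so this is the minimum.

1/2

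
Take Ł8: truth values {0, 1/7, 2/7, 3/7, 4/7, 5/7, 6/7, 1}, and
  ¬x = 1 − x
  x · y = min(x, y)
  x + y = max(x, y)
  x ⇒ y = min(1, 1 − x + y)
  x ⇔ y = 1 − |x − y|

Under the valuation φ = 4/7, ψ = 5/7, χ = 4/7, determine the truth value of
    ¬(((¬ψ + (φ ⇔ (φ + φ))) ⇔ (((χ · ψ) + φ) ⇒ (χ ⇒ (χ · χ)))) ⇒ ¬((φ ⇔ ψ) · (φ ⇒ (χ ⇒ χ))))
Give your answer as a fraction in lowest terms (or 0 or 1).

6/7

¬ψ = ¬5/7 = 2/7
φ + φ = 4/7 + 4/7 = 4/7
φ ⇔ (φ + φ) = 4/7 ⇔ 4/7 = 1
¬ψ + (φ ⇔ (φ + φ)) = 2/7 + 1 = 1
χ · ψ = 4/7 · 5/7 = 4/7
(χ · ψ) + φ = 4/7 + 4/7 = 4/7
χ · χ = 4/7 · 4/7 = 4/7
χ ⇒ (χ · χ) = 4/7 ⇒ 4/7 = 1
((χ · ψ) + φ) ⇒ (χ ⇒ (χ · χ)) = 4/7 ⇒ 1 = 1
(¬ψ + (φ ⇔ (φ + φ))) ⇔ (((χ · ψ) + φ) ⇒ (χ ⇒ (χ · χ))) = 1 ⇔ 1 = 1
φ ⇔ ψ = 4/7 ⇔ 5/7 = 6/7
χ ⇒ χ = 4/7 ⇒ 4/7 = 1
φ ⇒ (χ ⇒ χ) = 4/7 ⇒ 1 = 1
(φ ⇔ ψ) · (φ ⇒ (χ ⇒ χ)) = 6/7 · 1 = 6/7
¬((φ ⇔ ψ) · (φ ⇒ (χ ⇒ χ))) = ¬6/7 = 1/7
((¬ψ + (φ ⇔ (φ + φ))) ⇔ (((χ · ψ) + φ) ⇒ (χ ⇒ (χ · χ)))) ⇒ ¬((φ ⇔ ψ) · (φ ⇒ (χ ⇒ χ))) = 1 ⇒ 1/7 = 1/7
¬(((¬ψ + (φ ⇔ (φ + φ))) ⇔ (((χ · ψ) + φ) ⇒ (χ ⇒ (χ · χ)))) ⇒ ¬((φ ⇔ ψ) · (φ ⇒ (χ ⇒ χ)))) = ¬1/7 = 6/7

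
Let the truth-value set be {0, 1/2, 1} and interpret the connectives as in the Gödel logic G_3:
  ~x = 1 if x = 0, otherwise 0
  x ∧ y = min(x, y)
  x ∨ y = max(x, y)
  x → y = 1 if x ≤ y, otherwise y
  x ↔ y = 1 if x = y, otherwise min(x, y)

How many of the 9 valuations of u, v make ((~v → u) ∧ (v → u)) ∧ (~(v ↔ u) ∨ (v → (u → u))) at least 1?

u = 0, v = 0 ↦ 0  <
u = 0, v = 1/2 ↦ 0  <
u = 0, v = 1 ↦ 0  <
u = 1/2, v = 0 ↦ 1/2  <
u = 1/2, v = 1/2 ↦ 1  ≥
u = 1/2, v = 1 ↦ 1/2  <
u = 1, v = 0 ↦ 1  ≥
u = 1, v = 1/2 ↦ 1  ≥
u = 1, v = 1 ↦ 1  ≥
So 4 of the 9 assignments meet the threshold.

4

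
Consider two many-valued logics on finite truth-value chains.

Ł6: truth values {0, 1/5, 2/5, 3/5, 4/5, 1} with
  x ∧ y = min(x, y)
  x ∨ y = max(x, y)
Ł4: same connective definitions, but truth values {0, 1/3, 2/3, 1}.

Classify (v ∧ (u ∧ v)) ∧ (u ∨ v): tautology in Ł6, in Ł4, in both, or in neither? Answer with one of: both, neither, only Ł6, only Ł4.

neither

In Ł6: at u = 0, v = 0 the value is 0 — not a tautology.
In Ł4: at u = 0, v = 0 the value is 0 — not a tautology.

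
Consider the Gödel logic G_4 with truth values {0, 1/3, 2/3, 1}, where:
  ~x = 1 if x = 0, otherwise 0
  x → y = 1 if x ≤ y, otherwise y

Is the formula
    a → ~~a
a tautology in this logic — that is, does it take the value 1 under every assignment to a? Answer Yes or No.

a = 0 ↦ 1
a = 1/3 ↦ 1
a = 2/3 ↦ 1
a = 1 ↦ 1
Every assignment gives a value ≥ 1.

Yes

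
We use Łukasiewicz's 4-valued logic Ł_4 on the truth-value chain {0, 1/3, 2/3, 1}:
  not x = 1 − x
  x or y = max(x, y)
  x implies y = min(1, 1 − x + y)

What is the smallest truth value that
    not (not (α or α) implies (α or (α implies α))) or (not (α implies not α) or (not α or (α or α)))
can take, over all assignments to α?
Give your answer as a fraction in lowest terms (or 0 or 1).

2/3

Take α = 1/3:
α or α = 1/3 or 1/3 = 1/3
not (α or α) = not 1/3 = 2/3
α implies α = 1/3 implies 1/3 = 1
α or (α implies α) = 1/3 or 1 = 1
not (α or α) implies (α or (α implies α)) = 2/3 implies 1 = 1
not (not (α or α) implies (α or (α implies α))) = not 1 = 0
not α = not 1/3 = 2/3
α implies not α = 1/3 implies 2/3 = 1
not (α implies not α) = not 1 = 0
not α = not 1/3 = 2/3
α or α = 1/3 or 1/3 = 1/3
not α or (α or α) = 2/3 or 1/3 = 2/3
not (α implies not α) or (not α or (α or α)) = 0 or 2/3 = 2/3
not (not (α or α) implies (α or (α implies α))) or (not (α implies not α) or (not α or (α or α))) = 0 or 2/3 = 2/3
No assignment yields a value below 2/3, so this is the minimum.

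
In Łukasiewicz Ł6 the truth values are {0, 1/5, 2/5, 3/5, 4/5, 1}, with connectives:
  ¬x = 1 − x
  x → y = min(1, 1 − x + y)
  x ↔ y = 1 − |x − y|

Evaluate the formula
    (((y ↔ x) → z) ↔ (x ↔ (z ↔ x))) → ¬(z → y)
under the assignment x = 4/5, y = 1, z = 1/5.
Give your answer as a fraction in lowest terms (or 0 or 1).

y ↔ x = 1 ↔ 4/5 = 4/5
(y ↔ x) → z = 4/5 → 1/5 = 2/5
z ↔ x = 1/5 ↔ 4/5 = 2/5
x ↔ (z ↔ x) = 4/5 ↔ 2/5 = 3/5
((y ↔ x) → z) ↔ (x ↔ (z ↔ x)) = 2/5 ↔ 3/5 = 4/5
z → y = 1/5 → 1 = 1
¬(z → y) = ¬1 = 0
(((y ↔ x) → z) ↔ (x ↔ (z ↔ x))) → ¬(z → y) = 4/5 → 0 = 1/5

1/5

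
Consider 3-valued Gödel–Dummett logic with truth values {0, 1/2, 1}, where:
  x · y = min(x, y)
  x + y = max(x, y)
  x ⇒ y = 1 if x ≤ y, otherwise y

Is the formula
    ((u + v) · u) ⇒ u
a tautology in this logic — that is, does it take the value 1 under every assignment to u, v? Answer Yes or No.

Yes

u = 0, v = 0 ↦ 1
u = 0, v = 1/2 ↦ 1
u = 0, v = 1 ↦ 1
u = 1/2, v = 0 ↦ 1
u = 1/2, v = 1/2 ↦ 1
u = 1/2, v = 1 ↦ 1
u = 1, v = 0 ↦ 1
u = 1, v = 1/2 ↦ 1
u = 1, v = 1 ↦ 1
Every assignment gives a value ≥ 1.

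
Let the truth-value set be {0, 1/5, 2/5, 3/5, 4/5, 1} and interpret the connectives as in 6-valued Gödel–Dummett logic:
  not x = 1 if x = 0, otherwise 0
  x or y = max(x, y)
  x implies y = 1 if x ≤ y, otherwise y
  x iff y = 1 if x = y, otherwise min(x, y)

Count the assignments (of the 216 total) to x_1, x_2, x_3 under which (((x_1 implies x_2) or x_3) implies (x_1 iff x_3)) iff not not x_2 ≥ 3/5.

value 1: 55 assignments (counts)
value 4/5: 6 assignments (counts)
value 3/5: 14 assignments (counts)
value 2/5: 24 assignments
value 1/5: 36 assignments
value 0: 81 assignments
So 75 of the 216 assignments meet the threshold.

75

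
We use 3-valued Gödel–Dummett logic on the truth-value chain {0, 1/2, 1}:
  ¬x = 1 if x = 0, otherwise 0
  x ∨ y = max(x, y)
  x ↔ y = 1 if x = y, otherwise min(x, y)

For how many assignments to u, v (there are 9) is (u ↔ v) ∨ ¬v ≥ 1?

5

u = 0, v = 0 ↦ 1  ≥
u = 0, v = 1/2 ↦ 0  <
u = 0, v = 1 ↦ 0  <
u = 1/2, v = 0 ↦ 1  ≥
u = 1/2, v = 1/2 ↦ 1  ≥
u = 1/2, v = 1 ↦ 1/2  <
u = 1, v = 0 ↦ 1  ≥
u = 1, v = 1/2 ↦ 1/2  <
u = 1, v = 1 ↦ 1  ≥
So 5 of the 9 assignments meet the threshold.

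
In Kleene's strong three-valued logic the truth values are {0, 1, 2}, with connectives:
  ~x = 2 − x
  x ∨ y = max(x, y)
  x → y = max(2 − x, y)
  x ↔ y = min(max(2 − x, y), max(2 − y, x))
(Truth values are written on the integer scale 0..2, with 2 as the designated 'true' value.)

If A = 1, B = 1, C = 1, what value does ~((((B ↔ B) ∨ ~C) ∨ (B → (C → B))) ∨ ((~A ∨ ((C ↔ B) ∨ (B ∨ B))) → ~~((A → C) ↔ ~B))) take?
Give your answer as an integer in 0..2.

1

B ↔ B = 1 ↔ 1 = 1
~C = ~1 = 1
(B ↔ B) ∨ ~C = 1 ∨ 1 = 1
C → B = 1 → 1 = 1
B → (C → B) = 1 → 1 = 1
((B ↔ B) ∨ ~C) ∨ (B → (C → B)) = 1 ∨ 1 = 1
~A = ~1 = 1
C ↔ B = 1 ↔ 1 = 1
B ∨ B = 1 ∨ 1 = 1
(C ↔ B) ∨ (B ∨ B) = 1 ∨ 1 = 1
~A ∨ ((C ↔ B) ∨ (B ∨ B)) = 1 ∨ 1 = 1
A → C = 1 → 1 = 1
~B = ~1 = 1
(A → C) ↔ ~B = 1 ↔ 1 = 1
~((A → C) ↔ ~B) = ~1 = 1
~~((A → C) ↔ ~B) = ~1 = 1
(~A ∨ ((C ↔ B) ∨ (B ∨ B))) → ~~((A → C) ↔ ~B) = 1 → 1 = 1
(((B ↔ B) ∨ ~C) ∨ (B → (C → B))) ∨ ((~A ∨ ((C ↔ B) ∨ (B ∨ B))) → ~~((A → C) ↔ ~B)) = 1 ∨ 1 = 1
~((((B ↔ B) ∨ ~C) ∨ (B → (C → B))) ∨ ((~A ∨ ((C ↔ B) ∨ (B ∨ B))) → ~~((A → C) ↔ ~B))) = ~1 = 1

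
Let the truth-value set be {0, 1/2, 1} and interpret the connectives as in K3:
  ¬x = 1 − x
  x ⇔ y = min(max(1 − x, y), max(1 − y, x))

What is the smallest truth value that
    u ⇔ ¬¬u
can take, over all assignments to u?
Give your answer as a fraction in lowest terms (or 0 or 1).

Take u = 1/2:
¬u = ¬1/2 = 1/2
¬¬u = ¬1/2 = 1/2
u ⇔ ¬¬u = 1/2 ⇔ 1/2 = 1/2
No assignment yields a value below 1/2, so this is the minimum.

1/2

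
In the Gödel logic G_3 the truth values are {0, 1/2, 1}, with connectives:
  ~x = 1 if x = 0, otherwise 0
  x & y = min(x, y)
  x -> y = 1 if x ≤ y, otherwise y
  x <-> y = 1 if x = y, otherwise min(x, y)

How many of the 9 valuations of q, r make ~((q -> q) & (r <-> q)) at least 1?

q = 0, r = 0 ↦ 0  <
q = 0, r = 1/2 ↦ 1  ≥
q = 0, r = 1 ↦ 1  ≥
q = 1/2, r = 0 ↦ 1  ≥
q = 1/2, r = 1/2 ↦ 0  <
q = 1/2, r = 1 ↦ 0  <
q = 1, r = 0 ↦ 1  ≥
q = 1, r = 1/2 ↦ 0  <
q = 1, r = 1 ↦ 0  <
So 4 of the 9 assignments meet the threshold.

4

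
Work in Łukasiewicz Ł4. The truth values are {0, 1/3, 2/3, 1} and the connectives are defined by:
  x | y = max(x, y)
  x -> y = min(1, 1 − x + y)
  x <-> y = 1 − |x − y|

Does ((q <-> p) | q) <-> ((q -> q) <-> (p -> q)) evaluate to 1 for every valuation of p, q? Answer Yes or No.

No

Counterexample: take p = 0, q = 1/3.
q <-> p = 1/3 <-> 0 = 2/3
(q <-> p) | q = 2/3 | 1/3 = 2/3
q -> q = 1/3 -> 1/3 = 1
p -> q = 0 -> 1/3 = 1
(q -> q) <-> (p -> q) = 1 <-> 1 = 1
((q <-> p) | q) <-> ((q -> q) <-> (p -> q)) = 2/3 <-> 1 = 2/3
This gives 2/3 ≠ 1.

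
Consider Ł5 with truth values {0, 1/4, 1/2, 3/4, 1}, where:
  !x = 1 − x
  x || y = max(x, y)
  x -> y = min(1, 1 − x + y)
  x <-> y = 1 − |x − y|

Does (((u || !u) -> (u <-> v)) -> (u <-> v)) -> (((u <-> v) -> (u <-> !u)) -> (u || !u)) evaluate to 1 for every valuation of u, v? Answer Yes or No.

Counterexample: take u = 1/2, v = 1/4.
!u = !1/2 = 1/2
u || !u = 1/2 || 1/2 = 1/2
u <-> v = 1/2 <-> 1/4 = 3/4
(u || !u) -> (u <-> v) = 1/2 -> 3/4 = 1
u <-> v = 1/2 <-> 1/4 = 3/4
((u || !u) -> (u <-> v)) -> (u <-> v) = 1 -> 3/4 = 3/4
u <-> v = 1/2 <-> 1/4 = 3/4
!u = !1/2 = 1/2
u <-> !u = 1/2 <-> 1/2 = 1
(u <-> v) -> (u <-> !u) = 3/4 -> 1 = 1
!u = !1/2 = 1/2
u || !u = 1/2 || 1/2 = 1/2
((u <-> v) -> (u <-> !u)) -> (u || !u) = 1 -> 1/2 = 1/2
(((u || !u) -> (u <-> v)) -> (u <-> v)) -> (((u <-> v) -> (u <-> !u)) -> (u || !u)) = 3/4 -> 1/2 = 3/4
This gives 3/4 ≠ 1.

No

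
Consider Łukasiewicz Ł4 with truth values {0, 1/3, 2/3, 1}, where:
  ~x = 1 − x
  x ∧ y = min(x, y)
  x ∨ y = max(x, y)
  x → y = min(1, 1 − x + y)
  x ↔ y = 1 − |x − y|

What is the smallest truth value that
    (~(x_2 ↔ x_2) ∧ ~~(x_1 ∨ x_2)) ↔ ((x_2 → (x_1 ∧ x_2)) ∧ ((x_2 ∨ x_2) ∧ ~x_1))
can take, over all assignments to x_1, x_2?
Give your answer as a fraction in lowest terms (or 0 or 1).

Take x_1 = 1/3, x_2 = 2/3:
x_2 ↔ x_2 = 2/3 ↔ 2/3 = 1
~(x_2 ↔ x_2) = ~1 = 0
x_1 ∨ x_2 = 1/3 ∨ 2/3 = 2/3
~(x_1 ∨ x_2) = ~2/3 = 1/3
~~(x_1 ∨ x_2) = ~1/3 = 2/3
~(x_2 ↔ x_2) ∧ ~~(x_1 ∨ x_2) = 0 ∧ 2/3 = 0
x_1 ∧ x_2 = 1/3 ∧ 2/3 = 1/3
x_2 → (x_1 ∧ x_2) = 2/3 → 1/3 = 2/3
x_2 ∨ x_2 = 2/3 ∨ 2/3 = 2/3
~x_1 = ~1/3 = 2/3
(x_2 ∨ x_2) ∧ ~x_1 = 2/3 ∧ 2/3 = 2/3
(x_2 → (x_1 ∧ x_2)) ∧ ((x_2 ∨ x_2) ∧ ~x_1) = 2/3 ∧ 2/3 = 2/3
(~(x_2 ↔ x_2) ∧ ~~(x_1 ∨ x_2)) ↔ ((x_2 → (x_1 ∧ x_2)) ∧ ((x_2 ∨ x_2) ∧ ~x_1)) = 0 ↔ 2/3 = 1/3
No assignment yields a value below 1/3, so this is the minimum.

1/3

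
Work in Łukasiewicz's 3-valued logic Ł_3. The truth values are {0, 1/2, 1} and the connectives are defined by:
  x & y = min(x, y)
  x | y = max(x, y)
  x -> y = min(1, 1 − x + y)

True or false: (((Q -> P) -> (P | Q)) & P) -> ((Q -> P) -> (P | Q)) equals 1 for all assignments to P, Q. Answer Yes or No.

Yes

P = 0, Q = 0 ↦ 1
P = 0, Q = 1/2 ↦ 1
P = 0, Q = 1 ↦ 1
P = 1/2, Q = 0 ↦ 1
P = 1/2, Q = 1/2 ↦ 1
P = 1/2, Q = 1 ↦ 1
P = 1, Q = 0 ↦ 1
P = 1, Q = 1/2 ↦ 1
P = 1, Q = 1 ↦ 1
Every assignment gives a value ≥ 1.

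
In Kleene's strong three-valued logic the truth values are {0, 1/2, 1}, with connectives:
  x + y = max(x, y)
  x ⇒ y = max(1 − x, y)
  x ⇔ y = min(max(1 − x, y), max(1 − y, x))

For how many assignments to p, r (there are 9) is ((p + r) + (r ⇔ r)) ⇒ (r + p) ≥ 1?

5

p = 0, r = 0 ↦ 0  <
p = 0, r = 1/2 ↦ 1/2  <
p = 0, r = 1 ↦ 1  ≥
p = 1/2, r = 0 ↦ 1/2  <
p = 1/2, r = 1/2 ↦ 1/2  <
p = 1/2, r = 1 ↦ 1  ≥
p = 1, r = 0 ↦ 1  ≥
p = 1, r = 1/2 ↦ 1  ≥
p = 1, r = 1 ↦ 1  ≥
So 5 of the 9 assignments meet the threshold.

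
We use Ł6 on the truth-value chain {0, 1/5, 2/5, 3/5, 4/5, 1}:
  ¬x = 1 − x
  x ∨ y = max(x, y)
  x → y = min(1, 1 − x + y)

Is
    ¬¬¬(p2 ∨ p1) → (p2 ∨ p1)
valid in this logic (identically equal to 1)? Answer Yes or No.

Counterexample: take p1 = 0, p2 = 0.
p2 ∨ p1 = 0 ∨ 0 = 0
¬(p2 ∨ p1) = ¬0 = 1
¬¬(p2 ∨ p1) = ¬1 = 0
¬¬¬(p2 ∨ p1) = ¬0 = 1
p2 ∨ p1 = 0 ∨ 0 = 0
¬¬¬(p2 ∨ p1) → (p2 ∨ p1) = 1 → 0 = 0
This gives 0 ≠ 1.

No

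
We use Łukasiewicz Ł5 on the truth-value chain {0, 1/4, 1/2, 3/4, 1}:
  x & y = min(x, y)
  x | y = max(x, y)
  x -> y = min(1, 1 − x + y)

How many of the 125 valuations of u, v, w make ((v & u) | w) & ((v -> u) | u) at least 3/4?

value 1: 19 assignments (counts)
value 3/4: 31 assignments (counts)
value 1/2: 34 assignments
value 1/4: 28 assignments
value 0: 13 assignments
So 50 of the 125 assignments meet the threshold.

50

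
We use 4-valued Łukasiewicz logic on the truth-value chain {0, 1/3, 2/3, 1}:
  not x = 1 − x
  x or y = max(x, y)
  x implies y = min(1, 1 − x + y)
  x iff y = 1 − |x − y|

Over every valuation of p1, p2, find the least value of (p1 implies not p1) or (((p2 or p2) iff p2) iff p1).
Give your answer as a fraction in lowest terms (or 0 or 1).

2/3

Take p1 = 2/3, p2 = 0:
not p1 = not 2/3 = 1/3
p1 implies not p1 = 2/3 implies 1/3 = 2/3
p2 or p2 = 0 or 0 = 0
(p2 or p2) iff p2 = 0 iff 0 = 1
((p2 or p2) iff p2) iff p1 = 1 iff 2/3 = 2/3
(p1 implies not p1) or (((p2 or p2) iff p2) iff p1) = 2/3 or 2/3 = 2/3
No assignment yields a value below 2/3, so this is the minimum.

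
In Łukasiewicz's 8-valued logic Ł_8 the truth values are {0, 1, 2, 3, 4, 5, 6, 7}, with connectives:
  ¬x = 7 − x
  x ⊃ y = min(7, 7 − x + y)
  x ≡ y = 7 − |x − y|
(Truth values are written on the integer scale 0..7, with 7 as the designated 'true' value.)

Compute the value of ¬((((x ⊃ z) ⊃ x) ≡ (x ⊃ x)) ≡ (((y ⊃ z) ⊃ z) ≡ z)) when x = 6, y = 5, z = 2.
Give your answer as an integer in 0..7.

3

x ⊃ z = 6 ⊃ 2 = 3
(x ⊃ z) ⊃ x = 3 ⊃ 6 = 7
x ⊃ x = 6 ⊃ 6 = 7
((x ⊃ z) ⊃ x) ≡ (x ⊃ x) = 7 ≡ 7 = 7
y ⊃ z = 5 ⊃ 2 = 4
(y ⊃ z) ⊃ z = 4 ⊃ 2 = 5
((y ⊃ z) ⊃ z) ≡ z = 5 ≡ 2 = 4
(((x ⊃ z) ⊃ x) ≡ (x ⊃ x)) ≡ (((y ⊃ z) ⊃ z) ≡ z) = 7 ≡ 4 = 4
¬((((x ⊃ z) ⊃ x) ≡ (x ⊃ x)) ≡ (((y ⊃ z) ⊃ z) ≡ z)) = ¬4 = 3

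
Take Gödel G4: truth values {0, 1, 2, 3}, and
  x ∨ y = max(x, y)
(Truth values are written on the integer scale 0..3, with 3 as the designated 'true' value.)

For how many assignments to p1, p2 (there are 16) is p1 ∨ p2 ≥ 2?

p1 = 0, p2 = 0 ↦ 0  <
p1 = 0, p2 = 1 ↦ 1  <
p1 = 0, p2 = 2 ↦ 2  ≥
p1 = 0, p2 = 3 ↦ 3  ≥
p1 = 1, p2 = 0 ↦ 1  <
p1 = 1, p2 = 1 ↦ 1  <
p1 = 1, p2 = 2 ↦ 2  ≥
p1 = 1, p2 = 3 ↦ 3  ≥
p1 = 2, p2 = 0 ↦ 2  ≥
p1 = 2, p2 = 1 ↦ 2  ≥
p1 = 2, p2 = 2 ↦ 2  ≥
p1 = 2, p2 = 3 ↦ 3  ≥
p1 = 3, p2 = 0 ↦ 3  ≥
p1 = 3, p2 = 1 ↦ 3  ≥
p1 = 3, p2 = 2 ↦ 3  ≥
p1 = 3, p2 = 3 ↦ 3  ≥
So 12 of the 16 assignments meet the threshold.

12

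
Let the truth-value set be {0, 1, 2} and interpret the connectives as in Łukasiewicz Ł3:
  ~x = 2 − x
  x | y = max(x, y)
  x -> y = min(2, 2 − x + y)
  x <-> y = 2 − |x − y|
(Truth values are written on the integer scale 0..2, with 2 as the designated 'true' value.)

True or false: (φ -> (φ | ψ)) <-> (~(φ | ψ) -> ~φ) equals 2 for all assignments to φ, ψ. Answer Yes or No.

φ = 0, ψ = 0 ↦ 2
φ = 0, ψ = 1 ↦ 2
φ = 0, ψ = 2 ↦ 2
φ = 1, ψ = 0 ↦ 2
φ = 1, ψ = 1 ↦ 2
φ = 1, ψ = 2 ↦ 2
φ = 2, ψ = 0 ↦ 2
φ = 2, ψ = 1 ↦ 2
φ = 2, ψ = 2 ↦ 2
Every assignment gives a value ≥ 2.

Yes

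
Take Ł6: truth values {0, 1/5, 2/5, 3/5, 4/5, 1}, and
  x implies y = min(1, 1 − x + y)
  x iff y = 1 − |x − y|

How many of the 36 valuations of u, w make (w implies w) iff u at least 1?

value 1: 6 assignments (counts)
value 4/5: 6 assignments
value 3/5: 6 assignments
value 2/5: 6 assignments
value 1/5: 6 assignments
value 0: 6 assignments
So 6 of the 36 assignments meet the threshold.

6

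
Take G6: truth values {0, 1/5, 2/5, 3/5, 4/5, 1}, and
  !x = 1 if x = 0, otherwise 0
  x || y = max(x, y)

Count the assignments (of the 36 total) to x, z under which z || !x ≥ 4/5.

16

value 1: 11 assignments (counts)
value 4/5: 5 assignments (counts)
value 3/5: 5 assignments
value 2/5: 5 assignments
value 1/5: 5 assignments
value 0: 5 assignments
So 16 of the 36 assignments meet the threshold.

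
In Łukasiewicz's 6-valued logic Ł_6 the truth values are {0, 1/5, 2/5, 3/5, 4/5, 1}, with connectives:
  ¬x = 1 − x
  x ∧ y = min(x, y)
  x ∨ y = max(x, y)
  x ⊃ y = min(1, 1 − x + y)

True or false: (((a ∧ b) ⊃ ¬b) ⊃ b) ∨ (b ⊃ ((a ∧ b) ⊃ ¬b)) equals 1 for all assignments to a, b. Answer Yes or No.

At a = 2/5, b = 3/5, for instance:
a ∧ b = 2/5 ∧ 3/5 = 2/5
¬b = ¬3/5 = 2/5
(a ∧ b) ⊃ ¬b = 2/5 ⊃ 2/5 = 1
((a ∧ b) ⊃ ¬b) ⊃ b = 1 ⊃ 3/5 = 3/5
b ⊃ ((a ∧ b) ⊃ ¬b) = 3/5 ⊃ 1 = 1
(((a ∧ b) ⊃ ¬b) ⊃ b) ∨ (b ⊃ ((a ∧ b) ⊃ ¬b)) = 3/5 ∨ 1 = 1
and checking the remaining 35 assignments likewise gives ≥ 1 in every case.

Yes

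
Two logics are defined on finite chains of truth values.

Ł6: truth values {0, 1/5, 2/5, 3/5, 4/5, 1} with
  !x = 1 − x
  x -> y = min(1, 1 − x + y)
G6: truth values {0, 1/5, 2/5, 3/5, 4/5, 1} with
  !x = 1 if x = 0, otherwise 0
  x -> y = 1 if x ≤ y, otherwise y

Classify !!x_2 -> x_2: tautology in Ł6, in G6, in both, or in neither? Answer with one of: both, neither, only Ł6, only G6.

only Ł6

In Ł6: every assignment gives 1 — tautology.
In G6: at x_2 = 1/5 the value is 1/5 — not a tautology.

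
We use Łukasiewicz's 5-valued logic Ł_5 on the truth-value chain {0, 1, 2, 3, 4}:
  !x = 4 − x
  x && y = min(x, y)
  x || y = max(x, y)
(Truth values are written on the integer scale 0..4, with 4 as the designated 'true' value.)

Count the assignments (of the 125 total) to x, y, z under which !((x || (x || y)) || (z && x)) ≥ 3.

value 4: 5 assignments (counts)
value 3: 15 assignments (counts)
value 2: 25 assignments
value 1: 35 assignments
value 0: 45 assignments
So 20 of the 125 assignments meet the threshold.

20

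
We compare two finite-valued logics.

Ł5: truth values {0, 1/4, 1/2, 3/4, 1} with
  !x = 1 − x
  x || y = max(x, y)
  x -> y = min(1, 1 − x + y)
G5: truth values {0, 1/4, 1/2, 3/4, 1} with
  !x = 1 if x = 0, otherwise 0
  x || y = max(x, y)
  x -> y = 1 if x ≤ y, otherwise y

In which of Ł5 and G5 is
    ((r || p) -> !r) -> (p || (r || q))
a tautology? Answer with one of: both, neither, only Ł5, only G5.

neither

In Ł5: at p = 0, q = 0, r = 0 the value is 0 — not a tautology.
In G5: at p = 0, q = 0, r = 0 the value is 0 — not a tautology.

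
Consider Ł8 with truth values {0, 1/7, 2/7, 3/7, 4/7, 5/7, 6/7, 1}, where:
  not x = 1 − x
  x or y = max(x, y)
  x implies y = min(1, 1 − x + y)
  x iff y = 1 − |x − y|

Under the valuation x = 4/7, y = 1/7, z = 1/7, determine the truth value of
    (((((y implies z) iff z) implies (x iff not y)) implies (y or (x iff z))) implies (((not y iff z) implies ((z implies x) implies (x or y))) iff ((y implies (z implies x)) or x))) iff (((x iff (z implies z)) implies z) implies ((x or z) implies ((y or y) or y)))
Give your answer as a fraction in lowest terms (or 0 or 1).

1

y implies z = 1/7 implies 1/7 = 1
(y implies z) iff z = 1 iff 1/7 = 1/7
not y = not 1/7 = 6/7
x iff not y = 4/7 iff 6/7 = 5/7
((y implies z) iff z) implies (x iff not y) = 1/7 implies 5/7 = 1
x iff z = 4/7 iff 1/7 = 4/7
y or (x iff z) = 1/7 or 4/7 = 4/7
(((y implies z) iff z) implies (x iff not y)) implies (y or (x iff z)) = 1 implies 4/7 = 4/7
not y = not 1/7 = 6/7
not y iff z = 6/7 iff 1/7 = 2/7
z implies x = 1/7 implies 4/7 = 1
x or y = 4/7 or 1/7 = 4/7
(z implies x) implies (x or y) = 1 implies 4/7 = 4/7
(not y iff z) implies ((z implies x) implies (x or y)) = 2/7 implies 4/7 = 1
z implies x = 1/7 implies 4/7 = 1
y implies (z implies x) = 1/7 implies 1 = 1
(y implies (z implies x)) or x = 1 or 4/7 = 1
((not y iff z) implies ((z implies x) implies (x or y))) iff ((y implies (z implies x)) or x) = 1 iff 1 = 1
((((y implies z) iff z) implies (x iff not y)) implies (y or (x iff z))) implies (((not y iff z) implies ((z implies x) implies (x or y))) iff ((y implies (z implies x)) or x)) = 4/7 implies 1 = 1
z implies z = 1/7 implies 1/7 = 1
x iff (z implies z) = 4/7 iff 1 = 4/7
(x iff (z implies z)) implies z = 4/7 implies 1/7 = 4/7
x or z = 4/7 or 1/7 = 4/7
y or y = 1/7 or 1/7 = 1/7
(y or y) or y = 1/7 or 1/7 = 1/7
(x or z) implies ((y or y) or y) = 4/7 implies 1/7 = 4/7
((x iff (z implies z)) implies z) implies ((x or z) implies ((y or y) or y)) = 4/7 implies 4/7 = 1
(((((y implies z) iff z) implies (x iff not y)) implies (y or (x iff z))) implies (((not y iff z) implies ((z implies x) implies (x or y))) iff ((y implies (z implies x)) or x))) iff (((x iff (z implies z)) implies z) implies ((x or z) implies ((y or y) or y))) = 1 iff 1 = 1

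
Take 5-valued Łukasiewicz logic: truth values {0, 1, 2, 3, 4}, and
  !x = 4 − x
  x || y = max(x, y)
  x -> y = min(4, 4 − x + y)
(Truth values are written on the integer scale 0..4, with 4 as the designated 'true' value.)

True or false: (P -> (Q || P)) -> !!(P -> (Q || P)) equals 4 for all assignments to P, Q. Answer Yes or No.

At P = 3, Q = 2, for instance:
Q || P = 2 || 3 = 3
P -> (Q || P) = 3 -> 3 = 4
!(P -> (Q || P)) = !4 = 0
!!(P -> (Q || P)) = !0 = 4
(P -> (Q || P)) -> !!(P -> (Q || P)) = 4 -> 4 = 4
and checking the remaining 24 assignments likewise gives ≥ 4 in every case.

Yes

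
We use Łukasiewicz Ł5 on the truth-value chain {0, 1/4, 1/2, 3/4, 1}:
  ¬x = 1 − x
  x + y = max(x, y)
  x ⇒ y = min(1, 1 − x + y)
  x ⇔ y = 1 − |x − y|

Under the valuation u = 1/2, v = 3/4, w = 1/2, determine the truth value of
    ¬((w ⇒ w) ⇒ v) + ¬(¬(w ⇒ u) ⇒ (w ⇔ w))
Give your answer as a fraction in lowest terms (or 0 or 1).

w ⇒ w = 1/2 ⇒ 1/2 = 1
(w ⇒ w) ⇒ v = 1 ⇒ 3/4 = 3/4
¬((w ⇒ w) ⇒ v) = ¬3/4 = 1/4
w ⇒ u = 1/2 ⇒ 1/2 = 1
¬(w ⇒ u) = ¬1 = 0
w ⇔ w = 1/2 ⇔ 1/2 = 1
¬(w ⇒ u) ⇒ (w ⇔ w) = 0 ⇒ 1 = 1
¬(¬(w ⇒ u) ⇒ (w ⇔ w)) = ¬1 = 0
¬((w ⇒ w) ⇒ v) + ¬(¬(w ⇒ u) ⇒ (w ⇔ w)) = 1/4 + 0 = 1/4

1/4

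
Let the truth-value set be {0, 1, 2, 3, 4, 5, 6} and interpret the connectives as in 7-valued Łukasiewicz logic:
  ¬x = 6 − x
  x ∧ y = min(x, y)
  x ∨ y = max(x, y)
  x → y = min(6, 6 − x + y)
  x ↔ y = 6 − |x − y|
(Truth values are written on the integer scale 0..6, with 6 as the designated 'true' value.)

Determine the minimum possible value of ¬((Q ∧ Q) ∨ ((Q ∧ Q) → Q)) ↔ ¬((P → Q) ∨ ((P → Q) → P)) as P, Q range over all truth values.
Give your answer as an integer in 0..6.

4

Take P = 2, Q = 0:
Q ∧ Q = 0 ∧ 0 = 0
Q ∧ Q = 0 ∧ 0 = 0
(Q ∧ Q) → Q = 0 → 0 = 6
(Q ∧ Q) ∨ ((Q ∧ Q) → Q) = 0 ∨ 6 = 6
¬((Q ∧ Q) ∨ ((Q ∧ Q) → Q)) = ¬6 = 0
P → Q = 2 → 0 = 4
P → Q = 2 → 0 = 4
(P → Q) → P = 4 → 2 = 4
(P → Q) ∨ ((P → Q) → P) = 4 ∨ 4 = 4
¬((P → Q) ∨ ((P → Q) → P)) = ¬4 = 2
¬((Q ∧ Q) ∨ ((Q ∧ Q) → Q)) ↔ ¬((P → Q) ∨ ((P → Q) → P)) = 0 ↔ 2 = 4
No assignment yields a value below 4, so this is the minimum.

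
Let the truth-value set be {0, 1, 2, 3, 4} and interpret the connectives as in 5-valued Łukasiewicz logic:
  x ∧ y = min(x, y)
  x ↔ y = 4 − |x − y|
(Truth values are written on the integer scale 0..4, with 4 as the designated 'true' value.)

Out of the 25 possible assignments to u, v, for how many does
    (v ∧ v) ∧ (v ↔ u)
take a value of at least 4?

1

value 4: 1 assignment (counts)
value 3: 4 assignments
value 2: 7 assignments
value 1: 7 assignments
value 0: 6 assignments
So 1 of the 25 assignments meets the threshold.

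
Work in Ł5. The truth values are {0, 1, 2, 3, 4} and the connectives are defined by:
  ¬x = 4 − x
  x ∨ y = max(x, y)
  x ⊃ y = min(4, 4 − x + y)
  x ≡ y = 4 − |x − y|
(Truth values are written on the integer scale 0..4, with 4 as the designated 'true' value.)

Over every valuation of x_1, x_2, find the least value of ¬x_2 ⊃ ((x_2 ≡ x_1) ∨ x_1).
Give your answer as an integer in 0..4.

2

Take x_1 = 2, x_2 = 0:
¬x_2 = ¬0 = 4
x_2 ≡ x_1 = 0 ≡ 2 = 2
(x_2 ≡ x_1) ∨ x_1 = 2 ∨ 2 = 2
¬x_2 ⊃ ((x_2 ≡ x_1) ∨ x_1) = 4 ⊃ 2 = 2
No assignment yields a value below 2, so this is the minimum.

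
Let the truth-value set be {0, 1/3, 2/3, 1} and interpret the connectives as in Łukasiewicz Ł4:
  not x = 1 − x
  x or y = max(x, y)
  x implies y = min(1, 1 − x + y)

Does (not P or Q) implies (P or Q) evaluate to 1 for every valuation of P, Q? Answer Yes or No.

No

Counterexample: take P = 0, Q = 0.
not P = not 0 = 1
not P or Q = 1 or 0 = 1
P or Q = 0 or 0 = 0
(not P or Q) implies (P or Q) = 1 implies 0 = 0
This gives 0 ≠ 1.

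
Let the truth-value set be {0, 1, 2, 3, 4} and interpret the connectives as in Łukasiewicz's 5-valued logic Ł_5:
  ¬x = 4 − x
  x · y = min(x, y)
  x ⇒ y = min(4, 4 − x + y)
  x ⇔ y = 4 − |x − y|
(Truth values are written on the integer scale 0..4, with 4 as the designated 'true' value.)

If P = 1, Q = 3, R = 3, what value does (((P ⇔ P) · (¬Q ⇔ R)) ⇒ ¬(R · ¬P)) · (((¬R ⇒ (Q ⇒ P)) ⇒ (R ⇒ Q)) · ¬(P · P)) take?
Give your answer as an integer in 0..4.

3

P ⇔ P = 1 ⇔ 1 = 4
¬Q = ¬3 = 1
¬Q ⇔ R = 1 ⇔ 3 = 2
(P ⇔ P) · (¬Q ⇔ R) = 4 · 2 = 2
¬P = ¬1 = 3
R · ¬P = 3 · 3 = 3
¬(R · ¬P) = ¬3 = 1
((P ⇔ P) · (¬Q ⇔ R)) ⇒ ¬(R · ¬P) = 2 ⇒ 1 = 3
¬R = ¬3 = 1
Q ⇒ P = 3 ⇒ 1 = 2
¬R ⇒ (Q ⇒ P) = 1 ⇒ 2 = 4
R ⇒ Q = 3 ⇒ 3 = 4
(¬R ⇒ (Q ⇒ P)) ⇒ (R ⇒ Q) = 4 ⇒ 4 = 4
P · P = 1 · 1 = 1
¬(P · P) = ¬1 = 3
((¬R ⇒ (Q ⇒ P)) ⇒ (R ⇒ Q)) · ¬(P · P) = 4 · 3 = 3
(((P ⇔ P) · (¬Q ⇔ R)) ⇒ ¬(R · ¬P)) · (((¬R ⇒ (Q ⇒ P)) ⇒ (R ⇒ Q)) · ¬(P · P)) = 3 · 3 = 3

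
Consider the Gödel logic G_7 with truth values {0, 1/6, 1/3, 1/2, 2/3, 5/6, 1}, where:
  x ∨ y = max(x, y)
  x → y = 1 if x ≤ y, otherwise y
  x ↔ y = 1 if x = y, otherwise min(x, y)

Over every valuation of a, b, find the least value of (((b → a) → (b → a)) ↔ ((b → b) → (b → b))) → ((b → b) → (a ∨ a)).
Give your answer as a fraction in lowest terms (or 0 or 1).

0

Take a = 0, b = 0:
b → a = 0 → 0 = 1
b → a = 0 → 0 = 1
(b → a) → (b → a) = 1 → 1 = 1
b → b = 0 → 0 = 1
b → b = 0 → 0 = 1
(b → b) → (b → b) = 1 → 1 = 1
((b → a) → (b → a)) ↔ ((b → b) → (b → b)) = 1 ↔ 1 = 1
b → b = 0 → 0 = 1
a ∨ a = 0 ∨ 0 = 0
(b → b) → (a ∨ a) = 1 → 0 = 0
(((b → a) → (b → a)) ↔ ((b → b) → (b → b))) → ((b → b) → (a ∨ a)) = 1 → 0 = 0
No assignment yields a value below 0, so this is the minimum.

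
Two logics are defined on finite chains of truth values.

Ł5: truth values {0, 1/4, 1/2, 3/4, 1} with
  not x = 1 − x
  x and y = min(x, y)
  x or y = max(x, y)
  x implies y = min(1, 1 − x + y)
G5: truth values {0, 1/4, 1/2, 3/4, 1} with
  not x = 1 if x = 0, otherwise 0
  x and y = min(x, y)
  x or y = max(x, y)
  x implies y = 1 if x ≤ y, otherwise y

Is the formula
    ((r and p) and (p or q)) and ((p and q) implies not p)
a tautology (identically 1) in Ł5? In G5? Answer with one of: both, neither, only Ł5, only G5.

In Ł5: at p = 0, q = 0, r = 0 the value is 0 — not a tautology.
In G5: at p = 0, q = 0, r = 0 the value is 0 — not a tautology.

neither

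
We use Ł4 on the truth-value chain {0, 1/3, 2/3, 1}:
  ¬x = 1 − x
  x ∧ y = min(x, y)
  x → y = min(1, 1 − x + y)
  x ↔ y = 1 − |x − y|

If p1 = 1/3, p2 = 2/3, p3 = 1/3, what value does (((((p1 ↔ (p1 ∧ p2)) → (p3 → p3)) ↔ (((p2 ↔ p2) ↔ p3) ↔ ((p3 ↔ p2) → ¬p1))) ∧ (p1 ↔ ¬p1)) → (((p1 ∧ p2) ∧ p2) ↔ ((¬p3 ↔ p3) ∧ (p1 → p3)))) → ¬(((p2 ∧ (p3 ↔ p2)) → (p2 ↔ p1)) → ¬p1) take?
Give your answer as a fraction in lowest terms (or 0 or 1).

1/3

p1 ∧ p2 = 1/3 ∧ 2/3 = 1/3
p1 ↔ (p1 ∧ p2) = 1/3 ↔ 1/3 = 1
p3 → p3 = 1/3 → 1/3 = 1
(p1 ↔ (p1 ∧ p2)) → (p3 → p3) = 1 → 1 = 1
p2 ↔ p2 = 2/3 ↔ 2/3 = 1
(p2 ↔ p2) ↔ p3 = 1 ↔ 1/3 = 1/3
p3 ↔ p2 = 1/3 ↔ 2/3 = 2/3
¬p1 = ¬1/3 = 2/3
(p3 ↔ p2) → ¬p1 = 2/3 → 2/3 = 1
((p2 ↔ p2) ↔ p3) ↔ ((p3 ↔ p2) → ¬p1) = 1/3 ↔ 1 = 1/3
((p1 ↔ (p1 ∧ p2)) → (p3 → p3)) ↔ (((p2 ↔ p2) ↔ p3) ↔ ((p3 ↔ p2) → ¬p1)) = 1 ↔ 1/3 = 1/3
¬p1 = ¬1/3 = 2/3
p1 ↔ ¬p1 = 1/3 ↔ 2/3 = 2/3
(((p1 ↔ (p1 ∧ p2)) → (p3 → p3)) ↔ (((p2 ↔ p2) ↔ p3) ↔ ((p3 ↔ p2) → ¬p1))) ∧ (p1 ↔ ¬p1) = 1/3 ∧ 2/3 = 1/3
p1 ∧ p2 = 1/3 ∧ 2/3 = 1/3
(p1 ∧ p2) ∧ p2 = 1/3 ∧ 2/3 = 1/3
¬p3 = ¬1/3 = 2/3
¬p3 ↔ p3 = 2/3 ↔ 1/3 = 2/3
p1 → p3 = 1/3 → 1/3 = 1
(¬p3 ↔ p3) ∧ (p1 → p3) = 2/3 ∧ 1 = 2/3
((p1 ∧ p2) ∧ p2) ↔ ((¬p3 ↔ p3) ∧ (p1 → p3)) = 1/3 ↔ 2/3 = 2/3
((((p1 ↔ (p1 ∧ p2)) → (p3 → p3)) ↔ (((p2 ↔ p2) ↔ p3) ↔ ((p3 ↔ p2) → ¬p1))) ∧ (p1 ↔ ¬p1)) → (((p1 ∧ p2) ∧ p2) ↔ ((¬p3 ↔ p3) ∧ (p1 → p3))) = 1/3 → 2/3 = 1
p3 ↔ p2 = 1/3 ↔ 2/3 = 2/3
p2 ∧ (p3 ↔ p2) = 2/3 ∧ 2/3 = 2/3
p2 ↔ p1 = 2/3 ↔ 1/3 = 2/3
(p2 ∧ (p3 ↔ p2)) → (p2 ↔ p1) = 2/3 → 2/3 = 1
¬p1 = ¬1/3 = 2/3
((p2 ∧ (p3 ↔ p2)) → (p2 ↔ p1)) → ¬p1 = 1 → 2/3 = 2/3
¬(((p2 ∧ (p3 ↔ p2)) → (p2 ↔ p1)) → ¬p1) = ¬2/3 = 1/3
(((((p1 ↔ (p1 ∧ p2)) → (p3 → p3)) ↔ (((p2 ↔ p2) ↔ p3) ↔ ((p3 ↔ p2) → ¬p1))) ∧ (p1 ↔ ¬p1)) → (((p1 ∧ p2) ∧ p2) ↔ ((¬p3 ↔ p3) ∧ (p1 → p3)))) → ¬(((p2 ∧ (p3 ↔ p2)) → (p2 ↔ p1)) → ¬p1) = 1 → 1/3 = 1/3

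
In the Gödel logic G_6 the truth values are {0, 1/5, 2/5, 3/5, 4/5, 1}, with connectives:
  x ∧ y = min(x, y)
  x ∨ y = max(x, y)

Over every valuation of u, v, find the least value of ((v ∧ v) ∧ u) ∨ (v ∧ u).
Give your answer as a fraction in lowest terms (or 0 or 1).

0

Take u = 0, v = 0:
v ∧ v = 0 ∧ 0 = 0
(v ∧ v) ∧ u = 0 ∧ 0 = 0
v ∧ u = 0 ∧ 0 = 0
((v ∧ v) ∧ u) ∨ (v ∧ u) = 0 ∨ 0 = 0
No assignment yields a value below 0, so this is the minimum.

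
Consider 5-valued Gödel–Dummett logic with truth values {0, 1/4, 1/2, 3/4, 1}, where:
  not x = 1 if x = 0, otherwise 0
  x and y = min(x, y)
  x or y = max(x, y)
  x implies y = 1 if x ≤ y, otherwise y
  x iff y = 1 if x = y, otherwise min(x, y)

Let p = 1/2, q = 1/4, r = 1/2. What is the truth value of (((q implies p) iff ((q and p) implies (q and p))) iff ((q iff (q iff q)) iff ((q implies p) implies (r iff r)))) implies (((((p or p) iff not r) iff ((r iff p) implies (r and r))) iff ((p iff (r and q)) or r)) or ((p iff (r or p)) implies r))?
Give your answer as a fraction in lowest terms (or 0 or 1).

q implies p = 1/4 implies 1/2 = 1
q and p = 1/4 and 1/2 = 1/4
q and p = 1/4 and 1/2 = 1/4
(q and p) implies (q and p) = 1/4 implies 1/4 = 1
(q implies p) iff ((q and p) implies (q and p)) = 1 iff 1 = 1
q iff q = 1/4 iff 1/4 = 1
q iff (q iff q) = 1/4 iff 1 = 1/4
q implies p = 1/4 implies 1/2 = 1
r iff r = 1/2 iff 1/2 = 1
(q implies p) implies (r iff r) = 1 implies 1 = 1
(q iff (q iff q)) iff ((q implies p) implies (r iff r)) = 1/4 iff 1 = 1/4
((q implies p) iff ((q and p) implies (q and p))) iff ((q iff (q iff q)) iff ((q implies p) implies (r iff r))) = 1 iff 1/4 = 1/4
p or p = 1/2 or 1/2 = 1/2
not r = not 1/2 = 0
(p or p) iff not r = 1/2 iff 0 = 0
r iff p = 1/2 iff 1/2 = 1
r and r = 1/2 and 1/2 = 1/2
(r iff p) implies (r and r) = 1 implies 1/2 = 1/2
((p or p) iff not r) iff ((r iff p) implies (r and r)) = 0 iff 1/2 = 0
r and q = 1/2 and 1/4 = 1/4
p iff (r and q) = 1/2 iff 1/4 = 1/4
(p iff (r and q)) or r = 1/4 or 1/2 = 1/2
(((p or p) iff not r) iff ((r iff p) implies (r and r))) iff ((p iff (r and q)) or r) = 0 iff 1/2 = 0
r or p = 1/2 or 1/2 = 1/2
p iff (r or p) = 1/2 iff 1/2 = 1
(p iff (r or p)) implies r = 1 implies 1/2 = 1/2
((((p or p) iff not r) iff ((r iff p) implies (r and r))) iff ((p iff (r and q)) or r)) or ((p iff (r or p)) implies r) = 0 or 1/2 = 1/2
(((q implies p) iff ((q and p) implies (q and p))) iff ((q iff (q iff q)) iff ((q implies p) implies (r iff r)))) implies (((((p or p) iff not r) iff ((r iff p) implies (r and r))) iff ((p iff (r and q)) or r)) or ((p iff (r or p)) implies r)) = 1/4 implies 1/2 = 1

1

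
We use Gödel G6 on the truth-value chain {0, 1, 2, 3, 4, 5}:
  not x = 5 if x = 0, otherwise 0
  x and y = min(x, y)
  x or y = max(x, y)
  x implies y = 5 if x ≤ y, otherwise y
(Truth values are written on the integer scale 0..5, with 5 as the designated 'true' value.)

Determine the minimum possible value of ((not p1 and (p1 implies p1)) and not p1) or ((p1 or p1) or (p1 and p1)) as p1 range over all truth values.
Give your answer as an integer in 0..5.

Take p1 = 1:
not p1 = not 1 = 0
p1 implies p1 = 1 implies 1 = 5
not p1 and (p1 implies p1) = 0 and 5 = 0
not p1 = not 1 = 0
(not p1 and (p1 implies p1)) and not p1 = 0 and 0 = 0
p1 or p1 = 1 or 1 = 1
p1 and p1 = 1 and 1 = 1
(p1 or p1) or (p1 and p1) = 1 or 1 = 1
((not p1 and (p1 implies p1)) and not p1) or ((p1 or p1) or (p1 and p1)) = 0 or 1 = 1
No assignment yields a value below 1, so this is the minimum.

1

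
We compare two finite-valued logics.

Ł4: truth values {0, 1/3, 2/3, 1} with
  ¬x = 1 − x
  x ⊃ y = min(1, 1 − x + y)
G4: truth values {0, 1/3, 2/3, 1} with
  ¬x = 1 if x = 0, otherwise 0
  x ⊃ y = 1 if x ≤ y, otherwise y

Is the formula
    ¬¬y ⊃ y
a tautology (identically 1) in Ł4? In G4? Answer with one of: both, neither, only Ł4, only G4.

only Ł4

In Ł4: every assignment gives 1 — tautology.
In G4: at y = 1/3 the value is 1/3 — not a tautology.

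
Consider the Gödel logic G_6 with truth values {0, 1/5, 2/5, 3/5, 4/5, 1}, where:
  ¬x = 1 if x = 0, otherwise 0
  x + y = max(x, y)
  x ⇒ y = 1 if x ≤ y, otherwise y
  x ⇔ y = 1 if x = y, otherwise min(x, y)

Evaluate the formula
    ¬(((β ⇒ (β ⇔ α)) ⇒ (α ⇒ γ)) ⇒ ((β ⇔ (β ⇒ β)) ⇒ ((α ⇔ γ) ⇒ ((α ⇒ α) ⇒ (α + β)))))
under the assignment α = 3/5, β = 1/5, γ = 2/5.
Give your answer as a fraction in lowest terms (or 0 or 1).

0

β ⇔ α = 1/5 ⇔ 3/5 = 1/5
β ⇒ (β ⇔ α) = 1/5 ⇒ 1/5 = 1
α ⇒ γ = 3/5 ⇒ 2/5 = 2/5
(β ⇒ (β ⇔ α)) ⇒ (α ⇒ γ) = 1 ⇒ 2/5 = 2/5
β ⇒ β = 1/5 ⇒ 1/5 = 1
β ⇔ (β ⇒ β) = 1/5 ⇔ 1 = 1/5
α ⇔ γ = 3/5 ⇔ 2/5 = 2/5
α ⇒ α = 3/5 ⇒ 3/5 = 1
α + β = 3/5 + 1/5 = 3/5
(α ⇒ α) ⇒ (α + β) = 1 ⇒ 3/5 = 3/5
(α ⇔ γ) ⇒ ((α ⇒ α) ⇒ (α + β)) = 2/5 ⇒ 3/5 = 1
(β ⇔ (β ⇒ β)) ⇒ ((α ⇔ γ) ⇒ ((α ⇒ α) ⇒ (α + β))) = 1/5 ⇒ 1 = 1
((β ⇒ (β ⇔ α)) ⇒ (α ⇒ γ)) ⇒ ((β ⇔ (β ⇒ β)) ⇒ ((α ⇔ γ) ⇒ ((α ⇒ α) ⇒ (α + β)))) = 2/5 ⇒ 1 = 1
¬(((β ⇒ (β ⇔ α)) ⇒ (α ⇒ γ)) ⇒ ((β ⇔ (β ⇒ β)) ⇒ ((α ⇔ γ) ⇒ ((α ⇒ α) ⇒ (α + β))))) = ¬1 = 0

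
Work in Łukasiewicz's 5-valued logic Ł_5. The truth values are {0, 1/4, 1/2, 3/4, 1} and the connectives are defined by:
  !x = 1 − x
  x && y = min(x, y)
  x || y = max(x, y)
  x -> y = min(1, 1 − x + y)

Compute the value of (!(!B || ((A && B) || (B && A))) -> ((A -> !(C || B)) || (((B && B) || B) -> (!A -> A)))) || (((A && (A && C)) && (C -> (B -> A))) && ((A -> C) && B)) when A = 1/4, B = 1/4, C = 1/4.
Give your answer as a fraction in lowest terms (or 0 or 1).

1

!B = !1/4 = 3/4
A && B = 1/4 && 1/4 = 1/4
B && A = 1/4 && 1/4 = 1/4
(A && B) || (B && A) = 1/4 || 1/4 = 1/4
!B || ((A && B) || (B && A)) = 3/4 || 1/4 = 3/4
!(!B || ((A && B) || (B && A))) = !3/4 = 1/4
C || B = 1/4 || 1/4 = 1/4
!(C || B) = !1/4 = 3/4
A -> !(C || B) = 1/4 -> 3/4 = 1
B && B = 1/4 && 1/4 = 1/4
(B && B) || B = 1/4 || 1/4 = 1/4
!A = !1/4 = 3/4
!A -> A = 3/4 -> 1/4 = 1/2
((B && B) || B) -> (!A -> A) = 1/4 -> 1/2 = 1
(A -> !(C || B)) || (((B && B) || B) -> (!A -> A)) = 1 || 1 = 1
!(!B || ((A && B) || (B && A))) -> ((A -> !(C || B)) || (((B && B) || B) -> (!A -> A))) = 1/4 -> 1 = 1
A && C = 1/4 && 1/4 = 1/4
A && (A && C) = 1/4 && 1/4 = 1/4
B -> A = 1/4 -> 1/4 = 1
C -> (B -> A) = 1/4 -> 1 = 1
(A && (A && C)) && (C -> (B -> A)) = 1/4 && 1 = 1/4
A -> C = 1/4 -> 1/4 = 1
(A -> C) && B = 1 && 1/4 = 1/4
((A && (A && C)) && (C -> (B -> A))) && ((A -> C) && B) = 1/4 && 1/4 = 1/4
(!(!B || ((A && B) || (B && A))) -> ((A -> !(C || B)) || (((B && B) || B) -> (!A -> A)))) || (((A && (A && C)) && (C -> (B -> A))) && ((A -> C) && B)) = 1 || 1/4 = 1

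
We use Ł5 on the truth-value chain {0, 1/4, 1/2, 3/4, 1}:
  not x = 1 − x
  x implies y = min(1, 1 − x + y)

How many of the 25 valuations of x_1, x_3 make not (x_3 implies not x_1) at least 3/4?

3

value 1: 1 assignment (counts)
value 3/4: 2 assignments (counts)
value 1/2: 3 assignments
value 1/4: 4 assignments
value 0: 15 assignments
So 3 of the 25 assignments meet the threshold.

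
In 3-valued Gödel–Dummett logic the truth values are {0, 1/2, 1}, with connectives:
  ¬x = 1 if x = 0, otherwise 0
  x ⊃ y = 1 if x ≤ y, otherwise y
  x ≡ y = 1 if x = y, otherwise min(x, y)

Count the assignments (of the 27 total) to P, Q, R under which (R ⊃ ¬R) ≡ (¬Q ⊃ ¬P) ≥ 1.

11

value 1: 11 assignments (counts)
value 0: 16 assignments
So 11 of the 27 assignments meet the threshold.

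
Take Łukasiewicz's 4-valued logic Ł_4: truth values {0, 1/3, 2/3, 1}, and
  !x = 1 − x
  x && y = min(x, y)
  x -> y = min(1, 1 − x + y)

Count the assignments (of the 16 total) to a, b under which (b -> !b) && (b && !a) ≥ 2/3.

a = 0, b = 0 ↦ 0  <
a = 0, b = 1/3 ↦ 1/3  <
a = 0, b = 2/3 ↦ 2/3  ≥
a = 0, b = 1 ↦ 0  <
a = 1/3, b = 0 ↦ 0  <
a = 1/3, b = 1/3 ↦ 1/3  <
a = 1/3, b = 2/3 ↦ 2/3  ≥
a = 1/3, b = 1 ↦ 0  <
a = 2/3, b = 0 ↦ 0  <
a = 2/3, b = 1/3 ↦ 1/3  <
a = 2/3, b = 2/3 ↦ 1/3  <
a = 2/3, b = 1 ↦ 0  <
a = 1, b = 0 ↦ 0  <
a = 1, b = 1/3 ↦ 0  <
a = 1, b = 2/3 ↦ 0  <
a = 1, b = 1 ↦ 0  <
So 2 of the 16 assignments meet the threshold.

2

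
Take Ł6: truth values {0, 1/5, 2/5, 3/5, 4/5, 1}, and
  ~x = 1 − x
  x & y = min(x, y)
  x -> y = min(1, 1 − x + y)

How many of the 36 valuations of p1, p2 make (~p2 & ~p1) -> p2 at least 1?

24

value 1: 24 assignments (counts)
value 4/5: 5 assignments
value 3/5: 2 assignments
value 2/5: 3 assignments
value 1/5: 1 assignment
value 0: 1 assignment
So 24 of the 36 assignments meet the threshold.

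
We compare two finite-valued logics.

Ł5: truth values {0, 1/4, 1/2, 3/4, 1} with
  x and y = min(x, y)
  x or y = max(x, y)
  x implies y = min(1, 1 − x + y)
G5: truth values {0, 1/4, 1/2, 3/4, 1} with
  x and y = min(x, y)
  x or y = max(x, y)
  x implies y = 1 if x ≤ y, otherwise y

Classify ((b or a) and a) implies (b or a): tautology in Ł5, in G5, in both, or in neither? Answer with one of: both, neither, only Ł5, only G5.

both

In Ł5: every assignment gives 1 — tautology.
In G5: every assignment gives 1 — tautology.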